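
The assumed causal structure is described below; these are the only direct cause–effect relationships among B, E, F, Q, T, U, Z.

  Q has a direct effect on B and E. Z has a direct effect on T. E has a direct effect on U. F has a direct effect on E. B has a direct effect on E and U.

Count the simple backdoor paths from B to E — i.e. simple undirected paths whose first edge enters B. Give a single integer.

A backdoor path from B to E is any simple undirected path whose first edge points into B (i.e. leaves B via a parent).
Parents of B: {Q}.
Enumerating:
  P1: B <- Q -> E
That exhausts the simple backdoor paths. Count: 1.

1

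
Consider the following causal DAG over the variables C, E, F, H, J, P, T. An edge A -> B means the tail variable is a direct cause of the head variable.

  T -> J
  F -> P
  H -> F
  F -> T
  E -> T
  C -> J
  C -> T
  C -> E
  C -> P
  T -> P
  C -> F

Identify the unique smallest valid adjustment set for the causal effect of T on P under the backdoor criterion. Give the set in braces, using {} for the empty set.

Variables eligible for adjustment (non-descendants of T, excluding T and P): {C, E, F, H}.
Backdoor paths from T to P:
  P1: T <- C -> F -> P
  P2: T <- C -> P
  P3: T <- F <- C -> P
  P4: T <- F -> P
  P5: T <- E <- C -> F -> P
  P6: T <- E <- C -> P
The empty set is not sufficient: P1 (T <- C -> F -> P) has no collider blocking it and no conditioned non-collider, so it is open.
Try {C, F}:
  P1: blocked at fork node C ∈ conditioning set.
  P2: blocked at fork node C ∈ conditioning set.
  P3: blocked at chain node F ∈ conditioning set.
  P4: blocked at fork node F ∈ conditioning set.
  P5: blocked at fork node C ∈ conditioning set.
  P6: blocked at fork node C ∈ conditioning set.
{C, F} contains no descendant of T and blocks every backdoor path.
Every element of {C, F} is needed (dropping C leaves P2 open; dropping F leaves P4 open), so no proper subset is valid.
Among all size-2 subsets of the eligible variables, only {C, F} blocks every backdoor path, so it is the unique smallest valid adjustment set.

{C, F}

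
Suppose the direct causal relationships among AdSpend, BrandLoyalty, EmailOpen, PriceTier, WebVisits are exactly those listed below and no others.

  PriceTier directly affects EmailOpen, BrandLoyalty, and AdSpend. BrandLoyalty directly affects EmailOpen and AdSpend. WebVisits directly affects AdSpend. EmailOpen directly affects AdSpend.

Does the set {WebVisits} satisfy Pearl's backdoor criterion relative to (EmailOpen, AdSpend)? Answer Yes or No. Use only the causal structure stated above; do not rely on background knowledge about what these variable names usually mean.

Backdoor paths from EmailOpen to AdSpend (paths whose first edge points into EmailOpen):
  P1: EmailOpen <- PriceTier -> BrandLoyalty -> AdSpend
  P2: EmailOpen <- PriceTier -> AdSpend
  P3: EmailOpen <- BrandLoyalty <- PriceTier -> AdSpend
  P4: EmailOpen <- BrandLoyalty -> AdSpend
Condition 1 (no descendant of EmailOpen in the set): holds — descendants of EmailOpen are {AdSpend}; none are in {WebVisits}.
Condition 2 (every backdoor path blocked by {WebVisits}):
  P1: open — no interior node is in the conditioning set.
  P2: open — no interior node is in the conditioning set.
  P3: open — no interior node is in the conditioning set.
  P4: open — no interior node is in the conditioning set.
{WebVisits} does not satisfy the backdoor criterion.

No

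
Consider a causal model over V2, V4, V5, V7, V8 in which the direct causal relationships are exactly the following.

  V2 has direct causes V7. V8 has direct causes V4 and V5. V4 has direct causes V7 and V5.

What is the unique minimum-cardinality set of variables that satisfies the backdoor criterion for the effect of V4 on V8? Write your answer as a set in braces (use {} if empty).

Variables eligible for adjustment (non-descendants of V4, excluding V4 and V8): {V2, V5, V7}.
Backdoor paths from V4 to V8:
  P1: V4 <- V5 -> V8
The empty set is not sufficient: P1 (V4 <- V5 -> V8) has no collider blocking it and no conditioned non-collider, so it is open.
Try {V5}:
  P1: blocked at fork node V5 ∈ conditioning set.
{V5} contains no descendant of V4 and blocks every backdoor path.
No other singleton works — e.g. {V7} leaves P1 open — so {V5} is the unique smallest valid adjustment set.

{V5}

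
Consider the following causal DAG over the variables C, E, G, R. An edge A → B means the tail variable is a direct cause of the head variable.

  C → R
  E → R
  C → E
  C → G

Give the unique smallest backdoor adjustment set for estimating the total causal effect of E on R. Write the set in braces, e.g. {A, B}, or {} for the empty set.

{C}

Variables eligible for adjustment (non-descendants of E, excluding E and R): {C, G}.
Backdoor paths from E to R:
  P1: E <- C -> R
The empty set is not sufficient: P1 (E <- C -> R) has no collider blocking it and no conditioned non-collider, so it is open.
Try {C}:
  P1: blocked at fork node C ∈ conditioning set.
{C} contains no descendant of E and blocks every backdoor path.
No other singleton works — e.g. {G} leaves P1 open — so {C} is the unique smallest valid adjustment set.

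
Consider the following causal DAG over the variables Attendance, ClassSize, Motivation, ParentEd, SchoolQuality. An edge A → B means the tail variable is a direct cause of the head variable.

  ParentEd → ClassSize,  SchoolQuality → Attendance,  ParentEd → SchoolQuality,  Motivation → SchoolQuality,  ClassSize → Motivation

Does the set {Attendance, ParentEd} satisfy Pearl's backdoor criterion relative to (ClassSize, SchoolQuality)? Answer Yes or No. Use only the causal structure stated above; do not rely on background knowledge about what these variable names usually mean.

Backdoor paths from ClassSize to SchoolQuality (paths whose first edge points into ClassSize):
  P1: ClassSize <- ParentEd -> SchoolQuality
Condition 1 (no descendant of ClassSize in the set): FAILS — Attendance is a descendant of ClassSize.
Condition 2 (every backdoor path blocked by {Attendance, ParentEd}):
  P1: blocked at fork node ParentEd ∈ conditioning set.
{Attendance, ParentEd} does not satisfy the backdoor criterion.

No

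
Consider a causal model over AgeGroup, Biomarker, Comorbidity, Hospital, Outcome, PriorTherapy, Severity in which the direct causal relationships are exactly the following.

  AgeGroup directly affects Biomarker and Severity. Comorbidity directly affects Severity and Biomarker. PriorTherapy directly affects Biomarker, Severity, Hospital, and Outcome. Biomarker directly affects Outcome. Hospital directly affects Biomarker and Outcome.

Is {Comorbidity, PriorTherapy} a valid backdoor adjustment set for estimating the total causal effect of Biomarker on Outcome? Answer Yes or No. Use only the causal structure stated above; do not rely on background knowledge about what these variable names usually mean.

Backdoor paths from Biomarker to Outcome (paths whose first edge points into Biomarker):
  P1: Biomarker <- Comorbidity -> Severity <- PriorTherapy -> Hospital -> Outcome
  P2: Biomarker <- Comorbidity -> Severity <- PriorTherapy -> Outcome
  P3: Biomarker <- PriorTherapy -> Hospital -> Outcome
  P4: Biomarker <- PriorTherapy -> Outcome
  P5: Biomarker <- Hospital <- PriorTherapy -> Outcome
  P6: Biomarker <- Hospital -> Outcome
  P7: Biomarker <- AgeGroup -> Severity <- PriorTherapy -> Hospital -> Outcome
  P8: Biomarker <- AgeGroup -> Severity <- PriorTherapy -> Outcome
Condition 1 (no descendant of Biomarker in the set): holds — descendants of Biomarker are {Outcome}; none are in {Comorbidity, PriorTherapy}.
Condition 2 (every backdoor path blocked by {Comorbidity, PriorTherapy}):
  P1: blocked at fork node Comorbidity ∈ conditioning set.
  P2: blocked at fork node Comorbidity ∈ conditioning set.
  P3: blocked at fork node PriorTherapy ∈ conditioning set.
  P4: blocked at fork node PriorTherapy ∈ conditioning set.
  P5: blocked at fork node PriorTherapy ∈ conditioning set.
  P6: open — no interior node is in the conditioning set.
  P7: blocked at collider Severity (neither it nor any descendant is in the conditioning set).
  P8: blocked at collider Severity (neither it nor any descendant is in the conditioning set).
{Comorbidity, PriorTherapy} does not satisfy the backdoor criterion.

No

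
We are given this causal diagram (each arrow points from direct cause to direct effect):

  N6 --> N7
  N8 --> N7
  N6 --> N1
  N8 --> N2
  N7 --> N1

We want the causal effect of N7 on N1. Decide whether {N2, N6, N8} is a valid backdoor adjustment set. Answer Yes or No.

Yes

Backdoor paths from N7 to N1 (paths whose first edge points into N7):
  P1: N7 <- N6 -> N1
Condition 1 (no descendant of N7 in the set): holds — descendants of N7 are {N1}; none are in {N2, N6, N8}.
Condition 2 (every backdoor path blocked by {N2, N6, N8}):
  P1: blocked at fork node N6 ∈ conditioning set.
{N2, N6, N8} satisfies the backdoor criterion.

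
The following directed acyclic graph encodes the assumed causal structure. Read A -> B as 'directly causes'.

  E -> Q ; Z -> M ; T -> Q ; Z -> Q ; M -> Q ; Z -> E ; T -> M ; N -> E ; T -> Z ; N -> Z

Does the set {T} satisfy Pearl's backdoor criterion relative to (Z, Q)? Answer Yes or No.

Backdoor paths from Z to Q (paths whose first edge points into Z):
  P1: Z <- T -> M -> Q
  P2: Z <- T -> Q
  P3: Z <- N -> E -> Q
Condition 1 (no descendant of Z in the set): holds — descendants of Z are {E, M, Q}; none are in {T}.
Condition 2 (every backdoor path blocked by {T}):
  P1: blocked at fork node T ∈ conditioning set.
  P2: blocked at fork node T ∈ conditioning set.
  P3: open — no interior node is in the conditioning set.
{T} does not satisfy the backdoor criterion.

No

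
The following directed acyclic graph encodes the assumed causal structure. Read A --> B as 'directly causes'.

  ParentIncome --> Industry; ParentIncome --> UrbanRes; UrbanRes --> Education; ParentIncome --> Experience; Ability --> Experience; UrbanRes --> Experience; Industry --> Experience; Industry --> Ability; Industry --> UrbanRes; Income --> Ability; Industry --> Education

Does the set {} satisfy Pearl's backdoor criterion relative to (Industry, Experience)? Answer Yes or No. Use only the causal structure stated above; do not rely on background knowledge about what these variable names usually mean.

Backdoor paths from Industry to Experience (paths whose first edge points into Industry):
  P1: Industry <- ParentIncome -> UrbanRes -> Experience
  P2: Industry <- ParentIncome -> Experience
Condition 1 (no descendant of Industry in the set): holds — descendants of Industry are {Ability, Education, Experience, UrbanRes}; none are in {}.
Condition 2 (every backdoor path blocked by {}):
  P1: open — no interior node is in the conditioning set.
  P2: open — no interior node is in the conditioning set.
{} does not satisfy the backdoor criterion.

No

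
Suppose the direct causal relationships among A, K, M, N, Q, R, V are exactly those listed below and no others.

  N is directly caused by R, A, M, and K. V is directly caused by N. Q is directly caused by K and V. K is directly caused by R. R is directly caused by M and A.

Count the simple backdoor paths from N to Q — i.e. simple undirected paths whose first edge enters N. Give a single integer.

A backdoor path from N to Q is any simple undirected path whose first edge points into N (i.e. leaves N via a parent).
Parents of N: {A, K, M, R}.
Enumerating:
  P1: N <- A -> R -> K -> Q
  P2: N <- M -> R -> K -> Q
  P3: N <- R -> K -> Q
  P4: N <- K -> Q
That exhausts the simple backdoor paths. Count: 4.

4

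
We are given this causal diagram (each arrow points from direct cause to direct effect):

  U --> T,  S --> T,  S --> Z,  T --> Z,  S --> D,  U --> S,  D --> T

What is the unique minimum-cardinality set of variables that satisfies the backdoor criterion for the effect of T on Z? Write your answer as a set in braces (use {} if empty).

{S}

Variables eligible for adjustment (non-descendants of T, excluding T and Z): {D, S, U}.
Backdoor paths from T to Z:
  P1: T <- U -> S -> Z
  P2: T <- S -> Z
  P3: T <- D <- S -> Z
The empty set is not sufficient: P1 (T <- U -> S -> Z) has no collider blocking it and no conditioned non-collider, so it is open.
Try {S}:
  P1: blocked at chain node S ∈ conditioning set.
  P2: blocked at fork node S ∈ conditioning set.
  P3: blocked at fork node S ∈ conditioning set.
{S} contains no descendant of T and blocks every backdoor path.
No other singleton works — e.g. {U} leaves P2 open — so {S} is the unique smallest valid adjustment set.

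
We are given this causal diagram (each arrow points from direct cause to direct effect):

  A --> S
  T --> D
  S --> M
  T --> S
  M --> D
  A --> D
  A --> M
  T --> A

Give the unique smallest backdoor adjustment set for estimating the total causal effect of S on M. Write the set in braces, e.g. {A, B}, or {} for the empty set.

Variables eligible for adjustment (non-descendants of S, excluding S and M): {A, T}.
Backdoor paths from S to M:
  P1: S <- T -> A -> M
  P2: S <- T -> A -> D <- M
  P3: S <- T -> D <- A -> M
  P4: S <- T -> D <- M
  P5: S <- A <- T -> D <- M
  P6: S <- A -> M
  P7: S <- A -> D <- M
The empty set is not sufficient: P1 (S <- T -> A -> M) has no collider blocking it and no conditioned non-collider, so it is open.
Try {A}:
  P1: blocked at chain node A ∈ conditioning set.
  P2: blocked at chain node A ∈ conditioning set.
  P3: blocked at collider D (neither it nor any descendant is in the conditioning set).
  P4: blocked at collider D (neither it nor any descendant is in the conditioning set).
  P5: blocked at chain node A ∈ conditioning set.
  P6: blocked at fork node A ∈ conditioning set.
  P7: blocked at fork node A ∈ conditioning set.
{A} contains no descendant of S and blocks every backdoor path.
No other singleton works — e.g. {T} leaves P6 open — so {A} is the unique smallest valid adjustment set.

{A}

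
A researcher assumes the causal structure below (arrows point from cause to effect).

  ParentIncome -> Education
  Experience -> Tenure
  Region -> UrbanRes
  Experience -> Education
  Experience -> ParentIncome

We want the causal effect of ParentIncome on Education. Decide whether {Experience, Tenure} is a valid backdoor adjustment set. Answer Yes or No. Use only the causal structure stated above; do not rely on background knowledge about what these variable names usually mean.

Backdoor paths from ParentIncome to Education (paths whose first edge points into ParentIncome):
  P1: ParentIncome <- Experience -> Education
Condition 1 (no descendant of ParentIncome in the set): holds — descendants of ParentIncome are {Education}; none are in {Experience, Tenure}.
Condition 2 (every backdoor path blocked by {Experience, Tenure}):
  P1: blocked at fork node Experience ∈ conditioning set.
{Experience, Tenure} satisfies the backdoor criterion.

Yes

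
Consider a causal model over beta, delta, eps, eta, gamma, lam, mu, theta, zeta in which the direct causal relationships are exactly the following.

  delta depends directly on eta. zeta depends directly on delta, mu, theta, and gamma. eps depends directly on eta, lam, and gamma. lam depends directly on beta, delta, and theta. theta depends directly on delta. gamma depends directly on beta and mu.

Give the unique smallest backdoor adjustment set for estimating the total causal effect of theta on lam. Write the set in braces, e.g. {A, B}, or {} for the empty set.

Variables eligible for adjustment (non-descendants of theta, excluding theta and lam): {beta, delta, eta, gamma, mu}.
Backdoor paths from theta to lam:
  P1: theta <- delta <- eta -> eps <- gamma <- beta -> lam
  P2: theta <- delta <- eta -> eps <- lam
  P3: theta <- delta -> lam
  P4: theta <- delta -> zeta <- mu -> gamma <- beta -> lam
  P5: theta <- delta -> zeta <- mu -> gamma -> eps <- lam
  P6: theta <- delta -> zeta <- gamma <- beta -> lam
  P7: theta <- delta -> zeta <- gamma -> eps <- lam
The empty set is not sufficient: P3 (theta <- delta -> lam) has no collider blocking it and no conditioned non-collider, so it is open.
Try {delta}:
  P1: blocked at chain node delta ∈ conditioning set.
  P2: blocked at chain node delta ∈ conditioning set.
  P3: blocked at fork node delta ∈ conditioning set.
  P4: blocked at fork node delta ∈ conditioning set.
  P5: blocked at fork node delta ∈ conditioning set.
  P6: blocked at fork node delta ∈ conditioning set.
  P7: blocked at fork node delta ∈ conditioning set.
{delta} contains no descendant of theta and blocks every backdoor path.
No other singleton works — e.g. {beta} leaves P3 open — so {delta} is the unique smallest valid adjustment set.

{delta}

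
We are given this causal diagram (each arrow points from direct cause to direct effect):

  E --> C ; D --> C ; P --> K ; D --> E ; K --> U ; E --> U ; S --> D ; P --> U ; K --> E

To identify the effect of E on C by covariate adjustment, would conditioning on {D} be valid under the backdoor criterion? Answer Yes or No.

Backdoor paths from E to C (paths whose first edge points into E):
  P1: E <- D -> C
Condition 1 (no descendant of E in the set): holds — descendants of E are {C, U}; none are in {D}.
Condition 2 (every backdoor path blocked by {D}):
  P1: blocked at fork node D ∈ conditioning set.
{D} satisfies the backdoor criterion.

Yes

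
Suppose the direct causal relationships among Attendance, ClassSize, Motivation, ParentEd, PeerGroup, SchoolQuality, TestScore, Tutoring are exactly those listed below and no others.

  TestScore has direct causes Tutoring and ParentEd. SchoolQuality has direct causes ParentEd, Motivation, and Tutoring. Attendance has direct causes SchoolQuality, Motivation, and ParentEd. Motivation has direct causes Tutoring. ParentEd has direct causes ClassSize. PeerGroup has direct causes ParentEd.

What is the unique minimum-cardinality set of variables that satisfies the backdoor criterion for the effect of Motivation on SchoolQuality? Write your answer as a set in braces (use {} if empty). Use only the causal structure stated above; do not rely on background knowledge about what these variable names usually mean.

{Tutoring}

Variables eligible for adjustment (non-descendants of Motivation, excluding Motivation and SchoolQuality): {ClassSize, ParentEd, PeerGroup, TestScore, Tutoring}.
Backdoor paths from Motivation to SchoolQuality:
  P1: Motivation <- Tutoring -> SchoolQuality
  P2: Motivation <- Tutoring -> TestScore <- ParentEd -> SchoolQuality
  P3: Motivation <- Tutoring -> TestScore <- ParentEd -> Attendance <- SchoolQuality
The empty set is not sufficient: P1 (Motivation <- Tutoring -> SchoolQuality) has no collider blocking it and no conditioned non-collider, so it is open.
Try {Tutoring}:
  P1: blocked at fork node Tutoring ∈ conditioning set.
  P2: blocked at fork node Tutoring ∈ conditioning set.
  P3: blocked at fork node Tutoring ∈ conditioning set.
{Tutoring} contains no descendant of Motivation and blocks every backdoor path.
No other singleton works — e.g. {ClassSize} leaves P1 open — so {Tutoring} is the unique smallest valid adjustment set.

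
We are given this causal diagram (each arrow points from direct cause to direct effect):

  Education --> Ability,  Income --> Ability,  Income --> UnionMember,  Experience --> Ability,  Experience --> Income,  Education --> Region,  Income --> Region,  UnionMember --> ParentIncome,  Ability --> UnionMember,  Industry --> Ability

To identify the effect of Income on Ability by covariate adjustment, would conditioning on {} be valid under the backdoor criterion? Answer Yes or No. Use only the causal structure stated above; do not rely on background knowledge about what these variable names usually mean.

Backdoor paths from Income to Ability (paths whose first edge points into Income):
  P1: Income <- Experience -> Ability
Condition 1 (no descendant of Income in the set): holds — descendants of Income are {Ability, ParentIncome, Region, UnionMember}; none are in {}.
Condition 2 (every backdoor path blocked by {}):
  P1: open — no interior node is in the conditioning set.
{} does not satisfy the backdoor criterion.

No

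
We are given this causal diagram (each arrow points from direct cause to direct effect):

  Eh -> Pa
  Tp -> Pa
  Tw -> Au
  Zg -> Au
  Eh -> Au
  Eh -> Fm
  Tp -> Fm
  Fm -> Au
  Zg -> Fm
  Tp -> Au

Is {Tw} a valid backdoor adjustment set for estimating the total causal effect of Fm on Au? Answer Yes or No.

No

Backdoor paths from Fm to Au (paths whose first edge points into Fm):
  P1: Fm <- Tp -> Pa <- Eh -> Au
  P2: Fm <- Tp -> Au
  P3: Fm <- Eh -> Pa <- Tp -> Au
  P4: Fm <- Eh -> Au
  P5: Fm <- Zg -> Au
Condition 1 (no descendant of Fm in the set): holds — descendants of Fm are {Au}; none are in {Tw}.
Condition 2 (every backdoor path blocked by {Tw}):
  P1: blocked at collider Pa (neither it nor any descendant is in the conditioning set).
  P2: open — no interior node is in the conditioning set.
  P3: blocked at collider Pa (neither it nor any descendant is in the conditioning set).
  P4: open — no interior node is in the conditioning set.
  P5: open — no interior node is in the conditioning set.
{Tw} does not satisfy the backdoor criterion.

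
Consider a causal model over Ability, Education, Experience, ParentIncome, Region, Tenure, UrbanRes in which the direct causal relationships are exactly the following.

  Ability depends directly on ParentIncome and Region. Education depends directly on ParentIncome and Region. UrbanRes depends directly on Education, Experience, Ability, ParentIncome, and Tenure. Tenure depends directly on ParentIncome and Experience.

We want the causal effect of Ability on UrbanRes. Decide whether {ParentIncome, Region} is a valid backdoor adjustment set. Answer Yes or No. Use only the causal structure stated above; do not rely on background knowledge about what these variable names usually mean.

Backdoor paths from Ability to UrbanRes (paths whose first edge points into Ability):
  P1: Ability <- ParentIncome -> Tenure <- Experience -> UrbanRes
  P2: Ability <- ParentIncome -> Tenure -> UrbanRes
  P3: Ability <- ParentIncome -> Education -> UrbanRes
  P4: Ability <- ParentIncome -> UrbanRes
  P5: Ability <- Region -> Education <- ParentIncome -> Tenure <- Experience -> UrbanRes
  P6: Ability <- Region -> Education <- ParentIncome -> Tenure -> UrbanRes
  P7: Ability <- Region -> Education <- ParentIncome -> UrbanRes
  P8: Ability <- Region -> Education -> UrbanRes
Condition 1 (no descendant of Ability in the set): holds — descendants of Ability are {UrbanRes}; none are in {ParentIncome, Region}.
Condition 2 (every backdoor path blocked by {ParentIncome, Region}):
  P1: blocked at fork node ParentIncome ∈ conditioning set.
  P2: blocked at fork node ParentIncome ∈ conditioning set.
  P3: blocked at fork node ParentIncome ∈ conditioning set.
  P4: blocked at fork node ParentIncome ∈ conditioning set.
  P5: blocked at fork node Region ∈ conditioning set.
  P6: blocked at fork node Region ∈ conditioning set.
  P7: blocked at fork node Region ∈ conditioning set.
  P8: blocked at fork node Region ∈ conditioning set.
{ParentIncome, Region} satisfies the backdoor criterion.

Yes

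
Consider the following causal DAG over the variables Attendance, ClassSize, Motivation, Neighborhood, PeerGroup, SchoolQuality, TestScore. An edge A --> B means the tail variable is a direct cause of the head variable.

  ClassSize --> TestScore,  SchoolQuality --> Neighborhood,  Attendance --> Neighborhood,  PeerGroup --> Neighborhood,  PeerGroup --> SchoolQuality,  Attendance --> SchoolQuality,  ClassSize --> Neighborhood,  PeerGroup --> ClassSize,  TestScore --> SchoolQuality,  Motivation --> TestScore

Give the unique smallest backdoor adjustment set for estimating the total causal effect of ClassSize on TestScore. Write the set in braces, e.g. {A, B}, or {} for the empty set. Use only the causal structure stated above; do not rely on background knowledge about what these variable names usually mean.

Variables eligible for adjustment (non-descendants of ClassSize, excluding ClassSize and TestScore): {Attendance, Motivation, PeerGroup}.
Backdoor paths from ClassSize to TestScore:
  P1: ClassSize <- PeerGroup -> SchoolQuality <- TestScore
  P2: ClassSize <- PeerGroup -> Neighborhood <- Attendance -> SchoolQuality <- TestScore
  P3: ClassSize <- PeerGroup -> Neighborhood <- SchoolQuality <- TestScore
Each backdoor path contains an unconditioned collider, so every path is already blocked with the empty conditioning set:
  P1: blocked at collider SchoolQuality (neither it nor any descendant is in the conditioning set).
  P2: blocked at collider Neighborhood (neither it nor any descendant is in the conditioning set).
  P3: blocked at collider Neighborhood (neither it nor any descendant is in the conditioning set).
The empty set is therefore the unique smallest valid set.

{}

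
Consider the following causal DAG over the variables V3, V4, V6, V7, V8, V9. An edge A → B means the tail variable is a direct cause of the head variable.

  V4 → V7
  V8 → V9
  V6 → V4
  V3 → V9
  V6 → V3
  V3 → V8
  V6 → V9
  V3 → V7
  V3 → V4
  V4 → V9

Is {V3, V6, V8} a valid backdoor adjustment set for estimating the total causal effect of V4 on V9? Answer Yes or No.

Backdoor paths from V4 to V9 (paths whose first edge points into V4):
  P1: V4 <- V6 -> V3 -> V8 -> V9
  P2: V4 <- V6 -> V3 -> V9
  P3: V4 <- V6 -> V9
  P4: V4 <- V3 <- V6 -> V9
  P5: V4 <- V3 -> V8 -> V9
  P6: V4 <- V3 -> V9
Condition 1 (no descendant of V4 in the set): holds — descendants of V4 are {V7, V9}; none are in {V3, V6, V8}.
Condition 2 (every backdoor path blocked by {V3, V6, V8}):
  P1: blocked at fork node V6 ∈ conditioning set.
  P2: blocked at fork node V6 ∈ conditioning set.
  P3: blocked at fork node V6 ∈ conditioning set.
  P4: blocked at chain node V3 ∈ conditioning set.
  P5: blocked at fork node V3 ∈ conditioning set.
  P6: blocked at fork node V3 ∈ conditioning set.
{V3, V6, V8} satisfies the backdoor criterion.

Yes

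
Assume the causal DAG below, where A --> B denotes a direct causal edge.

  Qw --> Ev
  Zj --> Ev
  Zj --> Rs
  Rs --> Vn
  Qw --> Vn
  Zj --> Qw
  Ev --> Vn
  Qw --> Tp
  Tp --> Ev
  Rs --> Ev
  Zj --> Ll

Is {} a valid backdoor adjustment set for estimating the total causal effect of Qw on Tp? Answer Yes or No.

Backdoor paths from Qw to Tp (paths whose first edge points into Qw):
  P1: Qw <- Zj -> Rs -> Ev <- Tp
  P2: Qw <- Zj -> Rs -> Vn <- Ev <- Tp
  P3: Qw <- Zj -> Ev <- Tp
Condition 1 (no descendant of Qw in the set): holds — descendants of Qw are {Ev, Tp, Vn}; none are in {}.
Condition 2 (every backdoor path blocked by {}):
  P1: blocked at collider Ev (neither it nor any descendant is in the conditioning set).
  P2: blocked at collider Vn (neither it nor any descendant is in the conditioning set).
  P3: blocked at collider Ev (neither it nor any descendant is in the conditioning set).
{} satisfies the backdoor criterion.

Yes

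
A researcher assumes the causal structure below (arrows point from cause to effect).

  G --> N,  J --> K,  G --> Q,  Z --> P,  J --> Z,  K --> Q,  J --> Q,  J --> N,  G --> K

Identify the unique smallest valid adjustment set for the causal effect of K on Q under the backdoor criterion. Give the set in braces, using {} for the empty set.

{G, J}

Variables eligible for adjustment (non-descendants of K, excluding K and Q): {G, J, N, P, Z}.
Backdoor paths from K to Q:
  P1: K <- J -> N <- G -> Q
  P2: K <- J -> Q
  P3: K <- G -> N <- J -> Q
  P4: K <- G -> Q
The empty set is not sufficient: P2 (K <- J -> Q) has no collider blocking it and no conditioned non-collider, so it is open.
Try {G, J}:
  P1: blocked at fork node J ∈ conditioning set.
  P2: blocked at fork node J ∈ conditioning set.
  P3: blocked at fork node G ∈ conditioning set.
  P4: blocked at fork node G ∈ conditioning set.
{G, J} contains no descendant of K and blocks every backdoor path.
Every element of {G, J} is needed (dropping G leaves P4 open; dropping J leaves P2 open), so no proper subset is valid.
Among all size-2 subsets of the eligible variables, only {G, J} blocks every backdoor path, so it is the unique smallest valid adjustment set.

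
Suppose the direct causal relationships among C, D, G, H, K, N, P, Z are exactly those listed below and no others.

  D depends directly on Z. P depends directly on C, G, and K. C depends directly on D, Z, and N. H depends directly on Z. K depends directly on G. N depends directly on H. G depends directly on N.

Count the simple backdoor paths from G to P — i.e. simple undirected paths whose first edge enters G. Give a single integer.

A backdoor path from G to P is any simple undirected path whose first edge points into G (i.e. leaves G via a parent).
Parents of G: {N}.
Enumerating:
  P1: G <- N <- H <- Z -> D -> C -> P
  P2: G <- N <- H <- Z -> C -> P
  P3: G <- N -> C -> P
That exhausts the simple backdoor paths. Count: 3.

3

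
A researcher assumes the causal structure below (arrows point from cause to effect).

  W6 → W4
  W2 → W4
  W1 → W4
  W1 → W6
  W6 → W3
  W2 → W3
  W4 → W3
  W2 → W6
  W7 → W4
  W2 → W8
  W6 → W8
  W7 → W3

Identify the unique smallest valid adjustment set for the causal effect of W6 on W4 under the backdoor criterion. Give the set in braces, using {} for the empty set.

{W1, W2}

Variables eligible for adjustment (non-descendants of W6, excluding W6 and W4): {W1, W2, W7}.
Backdoor paths from W6 to W4:
  P1: W6 <- W2 -> W4
  P2: W6 <- W2 -> W3 <- W7 -> W4
  P3: W6 <- W2 -> W3 <- W4
  P4: W6 <- W1 -> W4
The empty set is not sufficient: P1 (W6 <- W2 -> W4) has no collider blocking it and no conditioned non-collider, so it is open.
Try {W1, W2}:
  P1: blocked at fork node W2 ∈ conditioning set.
  P2: blocked at fork node W2 ∈ conditioning set.
  P3: blocked at fork node W2 ∈ conditioning set.
  P4: blocked at fork node W1 ∈ conditioning set.
{W1, W2} contains no descendant of W6 and blocks every backdoor path.
Every element of {W1, W2} is needed (dropping W1 leaves P4 open; dropping W2 leaves P1 open), so no proper subset is valid.
Among all size-2 subsets of the eligible variables, only {W1, W2} blocks every backdoor path, so it is the unique smallest valid adjustment set.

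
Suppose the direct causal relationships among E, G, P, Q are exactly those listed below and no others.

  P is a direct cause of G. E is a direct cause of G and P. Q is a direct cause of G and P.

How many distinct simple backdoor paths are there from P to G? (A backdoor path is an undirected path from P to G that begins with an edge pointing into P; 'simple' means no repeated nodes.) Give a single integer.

A backdoor path from P to G is any simple undirected path whose first edge points into P (i.e. leaves P via a parent).
Parents of P: {E, Q}.
Enumerating:
  P1: P <- Q -> G
  P2: P <- E -> G
That exhausts the simple backdoor paths. Count: 2.

2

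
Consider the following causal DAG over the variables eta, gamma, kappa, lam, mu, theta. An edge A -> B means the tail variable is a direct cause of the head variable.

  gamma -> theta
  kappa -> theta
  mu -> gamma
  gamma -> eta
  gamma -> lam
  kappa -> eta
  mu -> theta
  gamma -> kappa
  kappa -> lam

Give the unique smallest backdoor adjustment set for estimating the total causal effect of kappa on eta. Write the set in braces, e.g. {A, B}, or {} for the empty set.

Variables eligible for adjustment (non-descendants of kappa, excluding kappa and eta): {gamma, mu}.
Backdoor paths from kappa to eta:
  P1: kappa <- gamma -> eta
The empty set is not sufficient: P1 (kappa <- gamma -> eta) has no collider blocking it and no conditioned non-collider, so it is open.
Try {gamma}:
  P1: blocked at fork node gamma ∈ conditioning set.
{gamma} contains no descendant of kappa and blocks every backdoor path.
No other singleton works — e.g. {mu} leaves P1 open — so {gamma} is the unique smallest valid adjustment set.

{gamma}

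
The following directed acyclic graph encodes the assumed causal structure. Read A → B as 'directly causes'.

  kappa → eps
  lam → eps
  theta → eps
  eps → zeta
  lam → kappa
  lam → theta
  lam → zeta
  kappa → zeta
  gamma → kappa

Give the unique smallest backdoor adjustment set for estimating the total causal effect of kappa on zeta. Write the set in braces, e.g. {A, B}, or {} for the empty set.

{lam}

Variables eligible for adjustment (non-descendants of kappa, excluding kappa and zeta): {gamma, lam, theta}.
Backdoor paths from kappa to zeta:
  P1: kappa <- lam -> theta -> eps -> zeta
  P2: kappa <- lam -> eps -> zeta
  P3: kappa <- lam -> zeta
The empty set is not sufficient: P1 (kappa <- lam -> theta -> eps -> zeta) has no collider blocking it and no conditioned non-collider, so it is open.
Try {lam}:
  P1: blocked at fork node lam ∈ conditioning set.
  P2: blocked at fork node lam ∈ conditioning set.
  P3: blocked at fork node lam ∈ conditioning set.
{lam} contains no descendant of kappa and blocks every backdoor path.
No other singleton works — e.g. {theta} leaves P2 open — so {lam} is the unique smallest valid adjustment set.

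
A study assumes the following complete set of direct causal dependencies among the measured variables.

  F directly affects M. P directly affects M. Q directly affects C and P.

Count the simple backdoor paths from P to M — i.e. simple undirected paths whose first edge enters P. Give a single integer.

A backdoor path from P to M is any simple undirected path whose first edge points into P (i.e. leaves P via a parent).
Parents of P: {Q}.
No simple path from any parent of P reaches M without revisiting P, so there are no backdoor paths.

0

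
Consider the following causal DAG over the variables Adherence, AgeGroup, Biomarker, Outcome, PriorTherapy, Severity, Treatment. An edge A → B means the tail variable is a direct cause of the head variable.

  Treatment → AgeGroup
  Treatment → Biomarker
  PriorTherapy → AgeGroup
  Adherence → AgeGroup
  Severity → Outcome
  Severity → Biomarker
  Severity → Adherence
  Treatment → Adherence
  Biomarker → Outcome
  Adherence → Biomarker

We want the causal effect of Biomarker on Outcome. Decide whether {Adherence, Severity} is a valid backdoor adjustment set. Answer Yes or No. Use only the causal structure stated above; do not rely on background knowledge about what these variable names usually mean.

Yes

Backdoor paths from Biomarker to Outcome (paths whose first edge points into Biomarker):
  P1: Biomarker <- Treatment -> Adherence <- Severity -> Outcome
  P2: Biomarker <- Treatment -> AgeGroup <- Adherence <- Severity -> Outcome
  P3: Biomarker <- Severity -> Outcome
  P4: Biomarker <- Adherence <- Severity -> Outcome
Condition 1 (no descendant of Biomarker in the set): holds — descendants of Biomarker are {Outcome}; none are in {Adherence, Severity}.
Condition 2 (every backdoor path blocked by {Adherence, Severity}):
  P1: blocked at fork node Severity ∈ conditioning set.
  P2: blocked at collider AgeGroup (neither it nor any descendant is in the conditioning set).
  P3: blocked at fork node Severity ∈ conditioning set.
  P4: blocked at chain node Adherence ∈ conditioning set.
{Adherence, Severity} satisfies the backdoor criterion.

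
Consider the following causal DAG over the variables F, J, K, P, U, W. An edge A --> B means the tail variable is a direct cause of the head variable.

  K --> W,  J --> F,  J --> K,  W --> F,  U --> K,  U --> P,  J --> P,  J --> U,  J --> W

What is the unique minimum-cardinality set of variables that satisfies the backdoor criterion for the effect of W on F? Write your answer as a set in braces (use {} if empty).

{J}

Variables eligible for adjustment (non-descendants of W, excluding W and F): {J, K, P, U}.
Backdoor paths from W to F:
  P1: W <- J -> F
  P2: W <- K <- J -> F
  P3: W <- K <- U <- J -> F
  P4: W <- K <- U -> P <- J -> F
The empty set is not sufficient: P1 (W <- J -> F) has no collider blocking it and no conditioned non-collider, so it is open.
Try {J}:
  P1: blocked at fork node J ∈ conditioning set.
  P2: blocked at fork node J ∈ conditioning set.
  P3: blocked at fork node J ∈ conditioning set.
  P4: blocked at collider P (neither it nor any descendant is in the conditioning set).
{J} contains no descendant of W and blocks every backdoor path.
No other singleton works — e.g. {U} leaves P1 open — so {J} is the unique smallest valid adjustment set.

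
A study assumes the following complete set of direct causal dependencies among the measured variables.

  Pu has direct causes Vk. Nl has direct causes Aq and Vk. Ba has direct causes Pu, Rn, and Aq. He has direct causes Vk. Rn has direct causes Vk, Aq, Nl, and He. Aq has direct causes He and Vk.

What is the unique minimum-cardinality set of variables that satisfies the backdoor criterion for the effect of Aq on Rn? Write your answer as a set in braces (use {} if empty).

{He, Vk}

Variables eligible for adjustment (non-descendants of Aq, excluding Aq and Rn): {He, Pu, Vk}.
Backdoor paths from Aq to Rn:
  P1: Aq <- Vk -> Pu -> Ba <- Rn
  P2: Aq <- Vk -> He -> Rn
  P3: Aq <- Vk -> Nl -> Rn
  P4: Aq <- Vk -> Rn
  P5: Aq <- He <- Vk -> Pu -> Ba <- Rn
  P6: Aq <- He <- Vk -> Nl -> Rn
  P7: Aq <- He <- Vk -> Rn
  P8: Aq <- He -> Rn
The empty set is not sufficient: P2 (Aq <- Vk -> He -> Rn) has no collider blocking it and no conditioned non-collider, so it is open.
Try {He, Vk}:
  P1: blocked at fork node Vk ∈ conditioning set.
  P2: blocked at fork node Vk ∈ conditioning set.
  P3: blocked at fork node Vk ∈ conditioning set.
  P4: blocked at fork node Vk ∈ conditioning set.
  P5: blocked at chain node He ∈ conditioning set.
  P6: blocked at chain node He ∈ conditioning set.
  P7: blocked at chain node He ∈ conditioning set.
  P8: blocked at fork node He ∈ conditioning set.
{He, Vk} contains no descendant of Aq and blocks every backdoor path.
Every element of {He, Vk} is needed (dropping He leaves P8 open; dropping Vk leaves P3 open), so no proper subset is valid.
Among all size-2 subsets of the eligible variables, only {He, Vk} blocks every backdoor path, so it is the unique smallest valid adjustment set.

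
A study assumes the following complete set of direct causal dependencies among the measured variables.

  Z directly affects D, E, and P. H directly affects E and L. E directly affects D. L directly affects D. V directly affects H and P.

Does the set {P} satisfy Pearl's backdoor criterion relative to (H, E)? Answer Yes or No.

No

Backdoor paths from H to E (paths whose first edge points into H):
  P1: H <- V -> P <- Z -> E
  P2: H <- V -> P <- Z -> D <- E
Condition 1 (no descendant of H in the set): holds — descendants of H are {D, E, L}; none are in {P}.
Condition 2 (every backdoor path blocked by {P}):
  P1: open — collider(s) P are conditioned on (or have a conditioned descendant) and no non-collider on the path is in the set.
  P2: blocked at collider D (neither it nor any descendant is in the conditioning set).
{P} does not satisfy the backdoor criterion.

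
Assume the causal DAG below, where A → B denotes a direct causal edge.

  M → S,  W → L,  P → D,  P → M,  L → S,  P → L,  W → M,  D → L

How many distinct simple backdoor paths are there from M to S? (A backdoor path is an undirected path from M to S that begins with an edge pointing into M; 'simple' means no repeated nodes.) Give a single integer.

3

A backdoor path from M to S is any simple undirected path whose first edge points into M (i.e. leaves M via a parent).
Parents of M: {P, W}.
Enumerating:
  P1: M <- P -> D -> L -> S
  P2: M <- P -> L -> S
  P3: M <- W -> L -> S
That exhausts the simple backdoor paths. Count: 3.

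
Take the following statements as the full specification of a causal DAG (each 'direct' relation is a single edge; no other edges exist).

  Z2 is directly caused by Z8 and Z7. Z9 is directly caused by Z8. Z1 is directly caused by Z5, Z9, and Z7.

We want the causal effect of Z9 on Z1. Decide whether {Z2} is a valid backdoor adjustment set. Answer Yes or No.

No

Backdoor paths from Z9 to Z1 (paths whose first edge points into Z9):
  P1: Z9 <- Z8 -> Z2 <- Z7 -> Z1
Condition 1 (no descendant of Z9 in the set): holds — descendants of Z9 are {Z1}; none are in {Z2}.
Condition 2 (every backdoor path blocked by {Z2}):
  P1: open — collider(s) Z2 are conditioned on (or have a conditioned descendant) and no non-collider on the path is in the set.
{Z2} does not satisfy the backdoor criterion.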